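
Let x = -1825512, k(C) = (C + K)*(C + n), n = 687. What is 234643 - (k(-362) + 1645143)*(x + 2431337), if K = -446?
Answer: -837578878332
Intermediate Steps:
k(C) = (-446 + C)*(687 + C) (k(C) = (C - 446)*(C + 687) = (-446 + C)*(687 + C))
234643 - (k(-362) + 1645143)*(x + 2431337) = 234643 - ((-306402 + (-362)² + 241*(-362)) + 1645143)*(-1825512 + 2431337) = 234643 - ((-306402 + 131044 - 87242) + 1645143)*605825 = 234643 - (-262600 + 1645143)*605825 = 234643 - 1382543*605825 = 234643 - 1*837579112975 = 234643 - 837579112975 = -837578878332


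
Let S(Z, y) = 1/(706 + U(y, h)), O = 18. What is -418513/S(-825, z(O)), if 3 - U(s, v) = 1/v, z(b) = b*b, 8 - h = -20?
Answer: -8307901563/28 ≈ -2.9671e+8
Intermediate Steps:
h = 28 (h = 8 - 1*(-20) = 8 + 20 = 28)
z(b) = b**2
U(s, v) = 3 - 1/v
S(Z, y) = 28/19851 (S(Z, y) = 1/(706 + (3 - 1/28)) = 1/(706 + 83/28) = 1/(19851/28) = 28/19851)
-418513/S(-825, z(O)) = -418513/28/19851 = -418513*19851/28 = -8307901563/28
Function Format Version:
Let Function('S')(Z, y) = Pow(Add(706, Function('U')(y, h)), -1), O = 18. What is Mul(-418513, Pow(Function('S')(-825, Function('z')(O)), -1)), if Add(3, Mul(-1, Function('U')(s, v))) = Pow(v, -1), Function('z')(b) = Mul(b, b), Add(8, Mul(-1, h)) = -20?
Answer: Rational(-8307901563, 28) ≈ -2.9671e+8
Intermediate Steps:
h = 28 (h = Add(8, Mul(-1, -20)) = Add(8, 20) = 28)
Function('z')(b) = Pow(b, 2)
Function('U')(s, v) = Add(3, Mul(-1, Pow(v, -1)))
Function('S')(Z, y) = Rational(28, 19851) (Function('S')(Z, y) = Pow(Add(706, Add(3, Mul(-1, Pow(28, -1)))), -1) = Pow(Add(706, Add(3, Mul(-1, Rational(1, 28)))), -1) = Pow(Add(706, Add(3, Rational(-1, 28))), -1) = Pow(Add(706, Rational(83, 28)), -1) = Pow(Rational(19851, 28), -1) = Rational(28, 19851))
Mul(-418513, Pow(Function('S')(-825, Function('z')(O)), -1)) = Mul(-418513, Pow(Rational(28, 19851), -1)) = Mul(-418513, Rational(19851, 28)) = Rational(-8307901563, 28)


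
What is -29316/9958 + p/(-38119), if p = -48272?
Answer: -318402014/189794501 ≈ -1.6776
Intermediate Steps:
-29316/9958 + p/(-38119) = -29316/9958 - 48272/(-38119) = -29316*1/9958 - 48272*(-1/38119) = -14658/4979 + 48272/38119 = -318402014/189794501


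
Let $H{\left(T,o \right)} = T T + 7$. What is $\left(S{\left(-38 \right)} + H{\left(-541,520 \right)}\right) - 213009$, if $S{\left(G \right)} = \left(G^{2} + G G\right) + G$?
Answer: $82529$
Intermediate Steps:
$H{\left(T,o \right)} = 7 + T^{2}$ ($H{\left(T,o \right)} = T^{2} + 7 = 7 + T^{2}$)
$S{\left(G \right)} = G + 2 G^{2}$ ($S{\left(G \right)} = \left(G^{2} + G^{2}\right) + G = 2 G^{2} + G = G + 2 G^{2}$)
$\left(S{\left(-38 \right)} + H{\left(-541,520 \right)}\right) - 213009 = \left(- 38 \left(1 + 2 \left(-38\right)\right) + \left(7 + \left(-541\right)^{2}\right)\right) - 213009 = \left(- 38 \left(1 - 76\right) + \left(7 + 292681\right)\right) - 213009 = \left(\left(-38\right) \left(-75\right) + 292688\right) - 213009 = \left(2850 + 292688\right) - 213009 = 295538 - 213009 = 82529$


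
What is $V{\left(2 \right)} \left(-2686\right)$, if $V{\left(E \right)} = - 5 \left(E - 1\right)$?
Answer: $13430$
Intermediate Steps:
$V{\left(E \right)} = 5 - 5 E$ ($V{\left(E \right)} = - 5 \left(-1 + E\right) = 5 - 5 E$)
$V{\left(2 \right)} \left(-2686\right) = \left(5 - 10\right) \left(-2686\right) = \left(-5\right) \left(-2686\right) = 13430$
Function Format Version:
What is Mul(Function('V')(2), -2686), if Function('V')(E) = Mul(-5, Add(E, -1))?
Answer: 13430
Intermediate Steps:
Function('V')(E) = Add(5, Mul(-5, E)) (Function('V')(E) = Mul(-5, Add(-1, E)) = Add(5, Mul(-5, E)))
Mul(Function('V')(2), -2686) = Mul(Add(5, Mul(-5, 2)), -2686) = Mul(Add(5, -10), -2686) = Mul(-5, -2686) = 13430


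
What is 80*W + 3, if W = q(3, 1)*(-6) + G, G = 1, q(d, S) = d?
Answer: -1357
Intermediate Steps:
W = -17 (W = 3*(-6) + 1 = -18 + 1 = -17)
80*W + 3 = 80*(-17) + 3 = -1360 + 3 = -1357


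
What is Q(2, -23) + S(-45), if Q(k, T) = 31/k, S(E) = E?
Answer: -59/2 ≈ -29.500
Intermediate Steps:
Q(2, -23) + S(-45) = 31/2 - 45 = -59/2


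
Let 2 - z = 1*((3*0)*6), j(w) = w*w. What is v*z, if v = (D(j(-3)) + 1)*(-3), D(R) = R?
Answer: -60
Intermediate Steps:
j(w) = w²
z = 2 (z = 2 - (3*0)*6 = 2 - 0*6 = 2 - 0 = 2 - 1*0 = 2 + 0 = 2)
v = -30 (v = ((-3)² + 1)*(-3) = (9 + 1)*(-3) = 10*(-3) = -30)
v*z = -30*2 = -60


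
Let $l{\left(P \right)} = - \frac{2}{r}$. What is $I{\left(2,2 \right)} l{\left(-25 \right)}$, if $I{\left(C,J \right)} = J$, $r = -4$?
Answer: $1$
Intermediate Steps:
$l{\left(P \right)} = \frac{1}{2}$ ($l{\left(P \right)} = - \frac{2}{-4} = \left(-2\right) \left(- \frac{1}{4}\right) = \frac{1}{2}$)
$I{\left(2,2 \right)} l{\left(-25 \right)} = 2 \cdot \frac{1}{2} = 1$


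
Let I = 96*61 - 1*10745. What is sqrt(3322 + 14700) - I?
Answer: 4889 + sqrt(18022) ≈ 5023.3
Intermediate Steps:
I = -4889 (I = 5856 - 10745 = -4889)
sqrt(3322 + 14700) - I = sqrt(3322 + 14700) - 1*(-4889) = sqrt(18022) + 4889 = 4889 + sqrt(18022)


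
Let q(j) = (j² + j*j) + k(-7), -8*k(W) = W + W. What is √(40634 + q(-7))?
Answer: √162935/2 ≈ 201.83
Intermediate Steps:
k(W) = -W/4 (k(W) = -(W + W)/8 = -W/4)
q(j) = 7/4 + 2*j² (q(j) = (j² + j*j) - ¼*(-7) = (j² + j²) + 7/4 = 2*j² + 7/4 = 7/4 + 2*j²)
√(40634 + q(-7)) = √(40634 + (7/4 + 2*(-7)²)) = √(40634 + (7/4 + 2*49)) = √(40634 + (7/4 + 98)) = √(40634 + 399/4) = √(162935/4) = √162935/2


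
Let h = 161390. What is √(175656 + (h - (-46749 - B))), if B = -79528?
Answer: √304267 ≈ 551.60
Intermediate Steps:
√(175656 + (h - (-46749 - B))) = √(175656 + (161390 - (-46749 - 1*(-79528)))) = √(175656 + (161390 - (-46749 + 79528))) = √(175656 + (161390 - 1*32779)) = √(175656 + (161390 - 32779)) = √(175656 + 128611) = √304267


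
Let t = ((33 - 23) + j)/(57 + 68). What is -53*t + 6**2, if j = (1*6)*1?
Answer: 3652/125 ≈ 29.216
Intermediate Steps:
j = 6 (j = 6*1 = 6)
t = 16/125 (t = ((33 - 23) + 6)/(57 + 68) = (10 + 6)/125 = 16*(1/125) = 16/125 ≈ 0.12800)
-53*t + 6**2 = -53*16/125 + 6**2 = -848/125 + 36 = 3652/125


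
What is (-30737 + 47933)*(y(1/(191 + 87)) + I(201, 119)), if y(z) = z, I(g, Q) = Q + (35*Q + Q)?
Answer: 10524252930/139 ≈ 7.5714e+7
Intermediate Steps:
I(g, Q) = 37*Q (I(g, Q) = Q + 36*Q = 37*Q)
(-30737 + 47933)*(y(1/(191 + 87)) + I(201, 119)) = (-30737 + 47933)*(1/(191 + 87) + 37*119) = 17196*(1/278 + 4403) = 17196*(1224035/278) = 10524252930/139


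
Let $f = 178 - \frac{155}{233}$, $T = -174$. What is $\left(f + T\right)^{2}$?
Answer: $\frac{603729}{54289} \approx 11.121$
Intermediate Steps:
$f = \frac{41319}{233}$ ($f = 178 - 155 \cdot \frac{1}{233} = 178 - \frac{155}{233} = \frac{41319}{233} \approx 177.33$)
$\left(f + T\right)^{2} = \left(\frac{41319}{233} - 174\right)^{2} = \left(\frac{777}{233}\right)^{2} = \frac{603729}{54289}$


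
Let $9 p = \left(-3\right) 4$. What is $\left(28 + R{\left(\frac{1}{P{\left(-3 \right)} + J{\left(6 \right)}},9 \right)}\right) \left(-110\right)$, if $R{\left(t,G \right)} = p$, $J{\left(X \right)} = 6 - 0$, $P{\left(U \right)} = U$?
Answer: $- \frac{8800}{3} \approx -2933.3$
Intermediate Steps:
$J{\left(X \right)} = 6$ ($J{\left(X \right)} = 6 + 0 = 6$)
$p = - \frac{4}{3}$ ($p = \frac{\left(-3\right) 4}{9} = \frac{1}{9} \left(-12\right) = - \frac{4}{3} \approx -1.3333$)
$R{\left(t,G \right)} = - \frac{4}{3}$
$\left(28 + R{\left(\frac{1}{P{\left(-3 \right)} + J{\left(6 \right)}},9 \right)}\right) \left(-110\right) = \left(28 - \frac{4}{3}\right) \left(-110\right) = \frac{80}{3} \left(-110\right) = - \frac{8800}{3}$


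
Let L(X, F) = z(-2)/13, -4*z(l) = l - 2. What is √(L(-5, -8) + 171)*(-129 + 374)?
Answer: 980*√1807/13 ≈ 3204.5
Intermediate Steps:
z(l) = ½ - l/4 (z(l) = -(l - 2)/4 = -(-2 + l)/4 = ½ - l/4)
L(X, F) = 1/13 (L(X, F) = (½ - ¼*(-2))/13 = (½ + ½)*(1/13) = 1*(1/13) = 1/13)
√(L(-5, -8) + 171)*(-129 + 374) = √(1/13 + 171)*(-129 + 374) = √(2224/13)*245 = (4*√1807/13)*245 = 980*√1807/13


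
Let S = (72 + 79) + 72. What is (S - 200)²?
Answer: 529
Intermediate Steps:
S = 223 (S = 151 + 72 = 223)
(S - 200)² = (223 - 200)² = 23² = 529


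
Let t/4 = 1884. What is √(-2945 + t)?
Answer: √4591 ≈ 67.757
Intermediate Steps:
t = 7536 (t = 4*1884 = 7536)
√(-2945 + t) = √(-2945 + 7536) = √4591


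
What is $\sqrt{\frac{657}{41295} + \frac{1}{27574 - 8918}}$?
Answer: $\frac{\sqrt{65795794455710}}{64199960} \approx 0.12635$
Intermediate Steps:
$\sqrt{\frac{657}{41295} + \frac{1}{27574 - 8918}} = \sqrt{657 \cdot \frac{1}{41295} + \frac{1}{18656}} = \sqrt{\frac{219}{13765} + \frac{1}{18656}} = \sqrt{\frac{4099429}{256799840}} = \frac{\sqrt{65795794455710}}{64199960}$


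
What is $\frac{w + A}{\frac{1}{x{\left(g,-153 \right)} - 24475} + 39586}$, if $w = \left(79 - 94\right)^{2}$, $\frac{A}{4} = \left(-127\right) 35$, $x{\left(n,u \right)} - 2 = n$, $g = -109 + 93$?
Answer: $- \frac{429904395}{969421553} \approx -0.44346$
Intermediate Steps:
$g = -16$
$x{\left(n,u \right)} = 2 + n$
$A = -17780$ ($A = 4 \left(\left(-127\right) 35\right) = 4 \left(-4445\right) = -17780$)
$w = 225$ ($w = \left(-15\right)^{2} = 225$)
$\frac{w + A}{\frac{1}{x{\left(g,-153 \right)} - 24475} + 39586} = \frac{225 - 17780}{\frac{1}{\left(2 - 16\right) - 24475} + 39586} = - \frac{17555}{\frac{1}{-14 - 24475} + 39586} = - \frac{17555}{\frac{1}{-24489} + 39586} = - \frac{17555}{- \frac{1}{24489} + 39586} = - \frac{17555}{\frac{969421553}{24489}} = \left(-17555\right) \frac{24489}{969421553} = - \frac{429904395}{969421553}$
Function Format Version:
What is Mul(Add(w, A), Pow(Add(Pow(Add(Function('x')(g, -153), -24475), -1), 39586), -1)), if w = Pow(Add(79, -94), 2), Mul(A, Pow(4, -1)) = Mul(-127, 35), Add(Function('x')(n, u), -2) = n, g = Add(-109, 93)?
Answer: Rational(-429904395, 969421553) ≈ -0.44346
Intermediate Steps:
g = -16
Function('x')(n, u) = Add(2, n)
A = -17780 (A = Mul(4, Mul(-127, 35)) = Mul(4, -4445) = -17780)
w = 225 (w = Pow(-15, 2) = 225)
Mul(Add(w, A), Pow(Add(Pow(Add(Function('x')(g, -153), -24475), -1), 39586), -1)) = Mul(Add(225, -17780), Pow(Add(Pow(Add(Add(2, -16), -24475), -1), 39586), -1)) = Mul(-17555, Pow(Add(Pow(Add(-14, -24475), -1), 39586), -1)) = Mul(-17555, Pow(Add(Pow(-24489, -1), 39586), -1)) = Mul(-17555, Pow(Add(Rational(-1, 24489), 39586), -1)) = Mul(-17555, Pow(Rational(969421553, 24489), -1)) = Mul(-17555, Rational(24489, 969421553)) = Rational(-429904395, 969421553)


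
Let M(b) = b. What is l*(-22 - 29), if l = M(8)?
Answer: -408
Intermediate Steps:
l = 8
l*(-22 - 29) = 8*(-22 - 29) = 8*(-51) = -408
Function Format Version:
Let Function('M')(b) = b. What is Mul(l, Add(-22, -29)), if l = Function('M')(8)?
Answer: -408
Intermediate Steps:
l = 8
Mul(l, Add(-22, -29)) = Mul(8, Add(-22, -29)) = Mul(8, -51) = -408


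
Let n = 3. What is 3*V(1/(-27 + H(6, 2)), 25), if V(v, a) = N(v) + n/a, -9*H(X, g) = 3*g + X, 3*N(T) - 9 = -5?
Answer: 109/25 ≈ 4.3600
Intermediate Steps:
N(T) = 4/3 (N(T) = 3 + (⅓)*(-5) = 3 - 5/3 = 4/3)
H(X, g) = -g/3 - X/9 (H(X, g) = -(3*g + X)/9 = -(X + 3*g)/9 = -g/3 - X/9)
V(v, a) = 4/3 + 3/a
3*V(1/(-27 + H(6, 2)), 25) = 3*(4/3 + 3/25) = 3*(109/75) = 109/25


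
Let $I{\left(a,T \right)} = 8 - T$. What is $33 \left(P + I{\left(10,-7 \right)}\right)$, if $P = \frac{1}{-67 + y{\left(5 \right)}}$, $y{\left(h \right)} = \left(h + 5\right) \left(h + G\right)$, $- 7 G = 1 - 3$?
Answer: $\frac{1478}{3} \approx 492.67$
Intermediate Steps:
$G = \frac{2}{7}$ ($G = - \frac{1 - 3}{7} = \left(- \frac{1}{7}\right) \left(-2\right) = \frac{2}{7} \approx 0.28571$)
$y{\left(h \right)} = \left(5 + h\right) \left(\frac{2}{7} + h\right)$ ($y{\left(h \right)} = \left(h + 5\right) \left(h + \frac{2}{7}\right) = \left(5 + h\right) \left(\frac{2}{7} + h\right)$)
$P = - \frac{7}{99}$ ($P = \frac{1}{-67 + \left(\frac{10}{7} + 5^{2} + \frac{37}{7} \cdot 5\right)} = \frac{1}{-67 + \left(\frac{10}{7} + 25 + \frac{185}{7}\right)} = \frac{1}{-67 + \frac{370}{7}} = \frac{1}{- \frac{99}{7}} = - \frac{7}{99} \approx -0.070707$)
$33 \left(P + I{\left(10,-7 \right)}\right) = 33 \left(- \frac{7}{99} + \left(8 - -7\right)\right) = 33 \left(- \frac{7}{99} + \left(8 + 7\right)\right) = 33 \left(- \frac{7}{99} + 15\right) = 33 \cdot \frac{1478}{99} = \frac{1478}{3}$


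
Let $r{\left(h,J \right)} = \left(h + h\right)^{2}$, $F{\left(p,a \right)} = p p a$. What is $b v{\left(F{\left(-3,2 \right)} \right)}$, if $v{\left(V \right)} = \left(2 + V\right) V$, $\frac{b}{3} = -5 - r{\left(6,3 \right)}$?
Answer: $-160920$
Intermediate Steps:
$F{\left(p,a \right)} = a p^{2}$ ($F{\left(p,a \right)} = p^{2} a = a p^{2}$)
$r{\left(h,J \right)} = 4 h^{2}$ ($r{\left(h,J \right)} = \left(2 h\right)^{2} = 4 h^{2}$)
$b = -447$ ($b = 3 \left(-5 - 4 \cdot 6^{2}\right) = 3 \left(-5 - 4 \cdot 36\right) = 3 \left(-5 - 144\right) = 3 \left(-149\right) = -447$)
$v{\left(V \right)} = V \left(2 + V\right)$
$b v{\left(F{\left(-3,2 \right)} \right)} = - 447 \cdot 2 \left(-3\right)^{2} \left(2 + 2 \left(-3\right)^{2}\right) = - 447 \cdot 2 \cdot 9 \left(2 + 2 \cdot 9\right) = - 447 \cdot 18 \left(2 + 18\right) = - 447 \cdot 18 \cdot 20 = \left(-447\right) 360 = -160920$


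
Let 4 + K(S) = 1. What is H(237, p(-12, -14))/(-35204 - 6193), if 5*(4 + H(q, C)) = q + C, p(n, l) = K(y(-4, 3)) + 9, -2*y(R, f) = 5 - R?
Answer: -223/206985 ≈ -0.0010774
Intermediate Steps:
y(R, f) = -5/2 + R/2 (y(R, f) = -(5 - R)/2 = -5/2 + R/2)
K(S) = -3 (K(S) = -4 + 1 = -3)
p(n, l) = 6 (p(n, l) = -3 + 9 = 6)
H(q, C) = -4 + C/5 + q/5 (H(q, C) = -4 + (q + C)/5 = -4 + (C + q)/5 = -4 + (C/5 + q/5) = -4 + C/5 + q/5)
H(237, p(-12, -14))/(-35204 - 6193) = (-4 + (⅕)*6 + (⅕)*237)/(-35204 - 6193) = (-4 + 6/5 + 237/5)/(-41397) = (223/5)*(-1/41397) = -223/206985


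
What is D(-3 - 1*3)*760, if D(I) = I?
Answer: -4560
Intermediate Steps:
D(-3 - 1*3)*760 = (-3 - 1*3)*760 = (-3 - 3)*760 = -6*760 = -4560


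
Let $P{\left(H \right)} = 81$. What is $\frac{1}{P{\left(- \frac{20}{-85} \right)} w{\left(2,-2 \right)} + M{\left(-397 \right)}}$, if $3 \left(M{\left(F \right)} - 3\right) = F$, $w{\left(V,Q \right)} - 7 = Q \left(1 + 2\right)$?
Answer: $- \frac{3}{145} \approx -0.02069$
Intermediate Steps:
$w{\left(V,Q \right)} = 7 + 3 Q$ ($w{\left(V,Q \right)} = 7 + Q \left(1 + 2\right) = 7 + Q 3 = 7 + 3 Q$)
$M{\left(F \right)} = 3 + \frac{F}{3}$
$\frac{1}{P{\left(- \frac{20}{-85} \right)} w{\left(2,-2 \right)} + M{\left(-397 \right)}} = \frac{1}{81 \left(7 + 3 \left(-2\right)\right) + \left(3 + \frac{1}{3} \left(-397\right)\right)} = \frac{1}{81 \left(7 - 6\right) + \left(3 - \frac{397}{3}\right)} = \frac{1}{81 \cdot 1 - \frac{388}{3}} = \frac{1}{81 - \frac{388}{3}} = \frac{1}{- \frac{145}{3}} = - \frac{3}{145}$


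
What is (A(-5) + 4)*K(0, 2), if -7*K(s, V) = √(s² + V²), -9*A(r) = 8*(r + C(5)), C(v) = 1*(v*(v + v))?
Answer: 72/7 ≈ 10.286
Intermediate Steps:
C(v) = 2*v² (C(v) = 1*(v*(2*v)) = 1*(2*v²) = 2*v²)
A(r) = -400/9 - 8*r/9 (A(r) = -8*(r + 2*5²)/9 = -8*(r + 2*25)/9 = -8*(r + 50)/9 = -8*(50 + r)/9 = -(400 + 8*r)/9 = -400/9 - 8*r/9)
K(s, V) = -√(V² + s²)/7 (K(s, V) = -√(s² + V²)/7 = -√(V² + s²)/7)
(A(-5) + 4)*K(0, 2) = ((-400/9 - 8/9*(-5)) + 4)*(-√(2² + 0²)/7) = ((-400/9 + 40/9) + 4)*(-√(4 + 0)/7) = (-40 + 4)*(-√4/7) = -(-36)*2/7 = -36*(-2/7) = 72/7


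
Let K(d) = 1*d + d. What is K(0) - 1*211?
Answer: -211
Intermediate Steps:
K(d) = 2*d (K(d) = d + d = 2*d)
K(0) - 1*211 = 2*0 - 1*211 = 0 - 211 = -211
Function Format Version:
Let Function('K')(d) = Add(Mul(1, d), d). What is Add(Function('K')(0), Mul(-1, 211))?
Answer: -211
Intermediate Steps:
Function('K')(d) = Mul(2, d) (Function('K')(d) = Add(d, d) = Mul(2, d))
Add(Function('K')(0), Mul(-1, 211)) = Add(Mul(2, 0), Mul(-1, 211)) = Add(0, -211) = -211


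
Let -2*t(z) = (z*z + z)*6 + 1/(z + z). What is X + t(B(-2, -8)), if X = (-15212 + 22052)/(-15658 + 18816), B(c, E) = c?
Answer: -46853/12632 ≈ -3.7091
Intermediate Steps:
X = 3420/1579 (X = 6840/3158 = 6840*(1/3158) = 3420/1579 ≈ 2.1659)
t(z) = -3*z - 3*z² - 1/(4*z) (t(z) = -((z*z + z)*6 + 1/(z + z))/2 = -((z² + z)*6 + 1/(2*z))/2 = -((z + z²)*6 + 1/(2*z))/2 = -((6*z + 6*z²) + 1/(2*z))/2 = -(1/(2*z) + 6*z + 6*z²)/2 = -3*z - 3*z² - 1/(4*z))
X + t(B(-2, -8)) = 3420/1579 + (¼)*(-1 + 12*(-2)²*(-1 - 1*(-2)))/(-2) = 3420/1579 + (¼)*(-½)*(-1 + 12*4*(-1 + 2)) = 3420/1579 + (¼)*(-½)*(-1 + 12*4*1) = 3420/1579 + (¼)*(-½)*(-1 + 48) = 3420/1579 + (¼)*(-½)*47 = 3420/1579 - 47/8 = -46853/12632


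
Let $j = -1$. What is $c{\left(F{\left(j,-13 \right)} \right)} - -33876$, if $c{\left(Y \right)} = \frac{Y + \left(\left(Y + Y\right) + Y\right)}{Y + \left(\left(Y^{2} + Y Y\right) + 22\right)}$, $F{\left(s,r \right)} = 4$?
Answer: $\frac{982412}{29} \approx 33876.0$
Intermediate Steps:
$c{\left(Y \right)} = \frac{4 Y}{22 + Y + 2 Y^{2}}$ ($c{\left(Y \right)} = \frac{Y + \left(2 Y + Y\right)}{Y + \left(\left(Y^{2} + Y^{2}\right) + 22\right)} = \frac{Y + 3 Y}{Y + \left(2 Y^{2} + 22\right)} = \frac{4 Y}{Y + \left(22 + 2 Y^{2}\right)} = \frac{4 Y}{22 + Y + 2 Y^{2}}$)
$c{\left(F{\left(j,-13 \right)} \right)} - -33876 = 4 \cdot 4 \frac{1}{22 + 4 + 2 \cdot 4^{2}} - -33876 = 4 \cdot 4 \frac{1}{22 + 4 + 2 \cdot 16} + 33876 = 4 \cdot 4 \frac{1}{22 + 4 + 32} + 33876 = 4 \cdot 4 \cdot \frac{1}{58} + 33876 = \frac{8}{29} + 33876 = \frac{982412}{29}$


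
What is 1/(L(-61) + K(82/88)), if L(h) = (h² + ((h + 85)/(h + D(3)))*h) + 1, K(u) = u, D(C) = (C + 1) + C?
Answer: 396/1485017 ≈ 0.00026666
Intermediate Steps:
D(C) = 1 + 2*C (D(C) = (1 + C) + C = 1 + 2*C)
L(h) = 1 + h² + h*(85 + h)/(7 + h) (L(h) = (h² + ((h + 85)/(h + (1 + 2*3)))*h) + 1 = (h² + ((85 + h)/(h + (1 + 6)))*h) + 1 = (h² + ((85 + h)/(h + 7))*h) + 1 = (h² + ((85 + h)/(7 + h))*h) + 1 = (h² + h*(85 + h)/(7 + h)) + 1 = 1 + h² + h*(85 + h)/(7 + h))
1/(L(-61) + K(82/88)) = 1/((7 + (-61)³ + 8*(-61)² + 86*(-61))/(7 - 61) + 82/88) = 1/((7 - 226981 + 8*3721 - 5246)/(-54) + 82*(1/88)) = 1/(-(7 - 226981 + 29768 - 5246)/54 + 41/44) = 1/(-1/54*(-202452) + 41/44) = 1/(33742/9 + 41/44) = 1/(1485017/396) = 396/1485017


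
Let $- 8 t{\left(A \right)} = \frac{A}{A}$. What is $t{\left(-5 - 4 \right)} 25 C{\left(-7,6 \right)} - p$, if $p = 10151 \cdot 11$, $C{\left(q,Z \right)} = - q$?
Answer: $- \frac{893463}{8} \approx -1.1168 \cdot 10^{5}$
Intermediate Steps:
$t{\left(A \right)} = - \frac{1}{8}$ ($t{\left(A \right)} = - \frac{A \frac{1}{A}}{8} = \left(- \frac{1}{8}\right) 1 = - \frac{1}{8}$)
$p = 111661$
$t{\left(-5 - 4 \right)} 25 C{\left(-7,6 \right)} - p = \left(- \frac{1}{8}\right) 25 \left(\left(-1\right) \left(-7\right)\right) - 111661 = \left(- \frac{25}{8}\right) 7 - 111661 = - \frac{175}{8} - 111661 = - \frac{893463}{8}$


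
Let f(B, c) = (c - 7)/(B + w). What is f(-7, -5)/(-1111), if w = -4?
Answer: -12/12221 ≈ -0.00098192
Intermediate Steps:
f(B, c) = (-7 + c)/(-4 + B) (f(B, c) = (c - 7)/(B - 4) = (-7 + c)/(-4 + B))
f(-7, -5)/(-1111) = ((-7 - 5)/(-4 - 7))/(-1111) = -(-12)/(1111*(-11)) = -(-1)*(-12)/12221 = -1/1111*12/11 = -12/12221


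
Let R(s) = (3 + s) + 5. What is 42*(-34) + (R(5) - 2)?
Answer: -1417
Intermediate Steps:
R(s) = 8 + s
42*(-34) + (R(5) - 2) = 42*(-34) + ((8 + 5) - 2) = -1428 + (13 - 2) = -1428 + 11 = -1417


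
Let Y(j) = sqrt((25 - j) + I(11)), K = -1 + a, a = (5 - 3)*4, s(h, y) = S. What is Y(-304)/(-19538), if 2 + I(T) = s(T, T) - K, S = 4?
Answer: -9/9769 ≈ -0.00092128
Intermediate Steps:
s(h, y) = 4
a = 8 (a = 2*4 = 8)
K = 7 (K = -1 + 8 = 7)
I(T) = -5 (I(T) = -2 + (4 - 1*7) = -2 + (4 - 7) = -2 - 3 = -5)
Y(j) = sqrt(20 - j) (Y(j) = sqrt((25 - j) - 5) = sqrt(20 - j))
Y(-304)/(-19538) = sqrt(20 - 1*(-304))/(-19538) = sqrt(20 + 304)*(-1/19538) = sqrt(324)*(-1/19538) = 18*(-1/19538) = -9/9769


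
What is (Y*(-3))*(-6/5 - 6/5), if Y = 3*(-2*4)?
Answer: -864/5 ≈ -172.80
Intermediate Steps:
Y = -24 (Y = 3*(-8) = -24)
(Y*(-3))*(-6/5 - 6/5) = (-24*(-3))*(-6/5 - 6/5) = 72*(-6*1/5 - 6*1/5) = 72*(-6/5 - 6/5) = 72*(-12/5) = -864/5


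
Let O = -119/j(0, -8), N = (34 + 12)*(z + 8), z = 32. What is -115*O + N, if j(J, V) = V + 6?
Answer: -10005/2 ≈ -5002.5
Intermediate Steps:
j(J, V) = 6 + V
N = 1840 (N = (34 + 12)*(32 + 8) = 46*40 = 1840)
O = 119/2 (O = -119/(6 - 8) = -119/(-2) = -119*(-1/2) = 119/2 ≈ 59.500)
-115*O + N = -115*119/2 + 1840 = -13685/2 + 1840 = -10005/2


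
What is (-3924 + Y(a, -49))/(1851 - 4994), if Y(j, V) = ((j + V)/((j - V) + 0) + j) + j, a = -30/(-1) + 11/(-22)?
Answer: 86692/70493 ≈ 1.2298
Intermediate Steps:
a = 59/2 (a = -30*(-1) + 11*(-1/22) = 30 - ½ = 59/2 ≈ 29.500)
Y(j, V) = 2*j + (V + j)/(j - V) (Y(j, V) = ((V + j)/(j - V) + j) + j = (j + (V + j)/(j - V)) + j = 2*j + (V + j)/(j - V))
(-3924 + Y(a, -49))/(1851 - 4994) = (-3924 + (-1*(-49) - 1*59/2 - 2*(59/2)² + 2*(-49)*(59/2))/(-49 - 1*59/2))/(1851 - 4994) = (-3924 + (49 - 59/2 - 2*3481/4 - 2891)/(-49 - 59/2))/(-3143) = (-3924 + (49 - 59/2 - 3481/2 - 2891)/(-157/2))*(-1/3143) = (-3924 - 2/157*(-4612))*(-1/3143) = (-3924 + 9224/157)*(-1/3143) = -606844/157*(-1/3143) = 86692/70493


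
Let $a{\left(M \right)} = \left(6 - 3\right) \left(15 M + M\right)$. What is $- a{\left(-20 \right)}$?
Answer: $960$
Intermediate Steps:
$a{\left(M \right)} = 48 M$ ($a{\left(M \right)} = 3 \cdot 16 M = 48 M$)
$- a{\left(-20 \right)} = - 48 \left(-20\right) = \left(-1\right) \left(-960\right) = 960$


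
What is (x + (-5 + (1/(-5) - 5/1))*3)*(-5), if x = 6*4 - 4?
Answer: 53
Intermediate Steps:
x = 20 (x = 24 - 4 = 20)
(x + (-5 + (1/(-5) - 5/1))*3)*(-5) = (20 + (-5 + (1/(-5) - 5/1))*3)*(-5) = (20 + (-5 + (1*(-⅕) - 5*1))*3)*(-5) = (20 + (-5 + (-⅕ - 5))*3)*(-5) = (20 + (-5 - 26/5)*3)*(-5) = (20 - 51/5*3)*(-5) = (20 - 153/5)*(-5) = -53/5*(-5) = 53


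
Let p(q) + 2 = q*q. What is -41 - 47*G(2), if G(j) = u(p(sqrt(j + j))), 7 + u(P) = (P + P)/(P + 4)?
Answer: 770/3 ≈ 256.67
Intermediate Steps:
p(q) = -2 + q**2 (p(q) = -2 + q*q = -2 + q**2)
u(P) = -7 + 2*P/(4 + P) (u(P) = -7 + (P + P)/(P + 4) = -7 + (2*P)/(4 + P) = -7 + 2*P/(4 + P))
G(j) = (-18 - 10*j)/(2 + 2*j) (G(j) = (-28 - 5*(-2 + (sqrt(j + j))**2))/(4 + (-2 + (sqrt(j + j))**2)) = (-28 - 5*(-2 + (sqrt(2*j))**2))/(4 + (-2 + (sqrt(2*j))**2)) = (-28 - 5*(-2 + (sqrt(2)*sqrt(j))**2))/(4 + (-2 + (sqrt(2)*sqrt(j))**2)) = (-28 - 5*(-2 + 2*j))/(4 + (-2 + 2*j)) = (-28 + (10 - 10*j))/(2 + 2*j) = (-18 - 10*j)/(2 + 2*j))
-41 - 47*G(2) = -41 - 47*(-9 - 5*2)/(1 + 2) = -41 - 47*(-9 - 10)/3 = -41 - 47*(-19)/3 = -41 - 47*(-19/3) = -41 + 893/3 = 770/3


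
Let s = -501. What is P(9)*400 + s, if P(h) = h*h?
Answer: 31899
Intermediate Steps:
P(h) = h²
P(9)*400 + s = 9²*400 - 501 = 81*400 - 501 = 32400 - 501 = 31899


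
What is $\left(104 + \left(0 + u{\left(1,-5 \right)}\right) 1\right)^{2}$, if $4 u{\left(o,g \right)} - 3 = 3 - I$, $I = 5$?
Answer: $\frac{173889}{16} \approx 10868.0$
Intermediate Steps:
$u{\left(o,g \right)} = \frac{1}{4}$ ($u{\left(o,g \right)} = \frac{3}{4} + \frac{3 - 5}{4} = \frac{3}{4} + \frac{1}{4} \left(-2\right) = \frac{3}{4} - \frac{1}{2} = \frac{1}{4}$)
$\left(104 + \left(0 + u{\left(1,-5 \right)}\right) 1\right)^{2} = \left(104 + \left(0 + \frac{1}{4}\right) 1\right)^{2} = \left(104 + \frac{1}{4} \cdot 1\right)^{2} = \left(104 + \frac{1}{4}\right)^{2} = \left(\frac{417}{4}\right)^{2} = \frac{173889}{16}$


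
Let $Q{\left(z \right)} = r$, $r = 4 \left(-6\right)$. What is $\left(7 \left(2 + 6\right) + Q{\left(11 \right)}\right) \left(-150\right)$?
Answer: $-4800$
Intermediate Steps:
$r = -24$
$Q{\left(z \right)} = -24$
$\left(7 \left(2 + 6\right) + Q{\left(11 \right)}\right) \left(-150\right) = \left(7 \left(2 + 6\right) - 24\right) \left(-150\right) = \left(7 \cdot 8 - 24\right) \left(-150\right) = \left(56 - 24\right) \left(-150\right) = 32 \left(-150\right) = -4800$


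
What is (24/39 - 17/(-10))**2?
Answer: 90601/16900 ≈ 5.3610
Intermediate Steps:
(24/39 - 17/(-10))**2 = (24*(1/39) - 17*(-1/10))**2 = (8/13 + 17/10)**2 = (301/130)**2 = 90601/16900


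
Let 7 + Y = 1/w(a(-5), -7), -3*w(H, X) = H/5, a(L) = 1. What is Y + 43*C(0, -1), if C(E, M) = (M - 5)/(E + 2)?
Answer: -151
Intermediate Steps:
w(H, X) = -H/15 (w(H, X) = -H/(3*5) = -H/15)
C(E, M) = (-5 + M)/(2 + E)
Y = -22 (Y = -7 + 1/(-1/15*1) = -7 + 1/(-1/15) = -7 - 15 = -22)
Y + 43*C(0, -1) = -22 + 43*((-5 - 1)/(2 + 0)) = -22 + 43*(-6/2) = -22 + 43*((1/2)*(-6)) = -22 + 43*(-3) = -22 - 129 = -151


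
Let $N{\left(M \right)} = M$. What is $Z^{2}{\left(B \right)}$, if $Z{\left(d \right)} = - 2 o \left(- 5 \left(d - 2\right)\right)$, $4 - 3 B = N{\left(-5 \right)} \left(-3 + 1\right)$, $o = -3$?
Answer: $14400$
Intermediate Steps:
$B = -2$ ($B = \frac{4}{3} - \frac{\left(-5\right) \left(-3 + 1\right)}{3} = \frac{4}{3} - \frac{\left(-5\right) \left(-2\right)}{3} = \frac{4}{3} - \frac{10}{3} = -2$)
$Z{\left(d \right)} = 60 - 30 d$ ($Z{\left(d \right)} = \left(-2\right) \left(-3\right) \left(- 5 \left(d - 2\right)\right) = 6 \left(- 5 \left(-2 + d\right)\right) = 6 \left(10 - 5 d\right) = 60 - 30 d$)
$Z^{2}{\left(B \right)} = \left(60 - -60\right)^{2} = \left(60 + 60\right)^{2} = 120^{2} = 14400$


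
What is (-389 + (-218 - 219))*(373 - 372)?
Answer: -826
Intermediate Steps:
(-389 + (-218 - 219))*(373 - 372) = (-389 - 437)*1 = -826*1 = -826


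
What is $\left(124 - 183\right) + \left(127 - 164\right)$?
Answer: $-96$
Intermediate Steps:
$\left(124 - 183\right) + \left(127 - 164\right) = -59 + \left(127 - 164\right) = -59 - 37 = -96$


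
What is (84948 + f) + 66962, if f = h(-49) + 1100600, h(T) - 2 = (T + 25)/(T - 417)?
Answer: 291835308/233 ≈ 1.2525e+6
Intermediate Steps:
h(T) = 2 + (25 + T)/(-417 + T) (h(T) = 2 + (T + 25)/(T - 417) = 2 + (25 + T)/(-417 + T))
f = 256440278/233 (f = (-809 + 3*(-49))/(-417 - 49) + 1100600 = (-809 - 147)/(-466) + 1100600 = -1/466*(-956) + 1100600 = 478/233 + 1100600 = 256440278/233 ≈ 1.1006e+6)
(84948 + f) + 66962 = (84948 + 256440278/233) + 66962 = 276233162/233 + 66962 = 291835308/233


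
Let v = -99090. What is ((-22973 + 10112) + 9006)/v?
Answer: 257/6606 ≈ 0.038904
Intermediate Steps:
((-22973 + 10112) + 9006)/v = ((-22973 + 10112) + 9006)/(-99090) = (-12861 + 9006)*(-1/99090) = -3855*(-1/99090) = 257/6606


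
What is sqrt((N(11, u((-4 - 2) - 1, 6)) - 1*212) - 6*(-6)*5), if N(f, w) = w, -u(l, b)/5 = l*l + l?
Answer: 11*I*sqrt(2) ≈ 15.556*I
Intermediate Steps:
u(l, b) = -5*l - 5*l**2 (u(l, b) = -5*(l*l + l) = -5*(l**2 + l) = -5*(l + l**2) = -5*l - 5*l**2)
sqrt((N(11, u((-4 - 2) - 1, 6)) - 1*212) - 6*(-6)*5) = sqrt((-5*((-4 - 2) - 1)*(1 + ((-4 - 2) - 1)) - 1*212) - 6*(-6)*5) = sqrt((-5*(-6 - 1)*(1 + (-6 - 1)) - 212) + 36*5) = sqrt((-5*(-7)*(1 - 7) - 212) + 180) = sqrt((-5*(-7)*(-6) - 212) + 180) = sqrt((-210 - 212) + 180) = sqrt(-422 + 180) = sqrt(-242) = 11*I*sqrt(2)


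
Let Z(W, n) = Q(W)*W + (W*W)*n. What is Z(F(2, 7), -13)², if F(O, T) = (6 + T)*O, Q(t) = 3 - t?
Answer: 88096996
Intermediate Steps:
F(O, T) = O*(6 + T)
Z(W, n) = W*(3 - W) + n*W² (Z(W, n) = (3 - W)*W + (W*W)*n = W*(3 - W) + W²*n = W*(3 - W) + n*W²)
Z(F(2, 7), -13)² = ((2*(6 + 7))*(3 - 2*(6 + 7) + (2*(6 + 7))*(-13)))² = ((2*13)*(3 - 2*13 + (2*13)*(-13)))² = (26*(3 - 1*26 + 26*(-13)))² = (26*(3 - 26 - 338))² = (26*(-361))² = (-9386)² = 88096996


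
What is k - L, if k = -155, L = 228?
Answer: -383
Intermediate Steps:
k - L = -155 - 1*228 = -155 - 228 = -383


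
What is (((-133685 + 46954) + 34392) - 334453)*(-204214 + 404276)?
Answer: -77382381104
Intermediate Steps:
(((-133685 + 46954) + 34392) - 334453)*(-204214 + 404276) = ((-86731 + 34392) - 334453)*200062 = (-52339 - 334453)*200062 = -386792*200062 = -77382381104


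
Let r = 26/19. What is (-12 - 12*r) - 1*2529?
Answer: -48591/19 ≈ -2557.4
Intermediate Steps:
r = 26/19 (r = 26*(1/19) = 26/19 ≈ 1.3684)
(-12 - 12*r) - 1*2529 = (-12 - 12*26/19) - 1*2529 = (-12 - 312/19) - 2529 = -540/19 - 2529 = -48591/19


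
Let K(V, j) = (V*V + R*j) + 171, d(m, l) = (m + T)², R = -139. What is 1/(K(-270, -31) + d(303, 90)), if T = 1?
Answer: 1/169796 ≈ 5.8894e-6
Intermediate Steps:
d(m, l) = (1 + m)² (d(m, l) = (m + 1)² = (1 + m)²)
K(V, j) = 171 + V² - 139*j (K(V, j) = (V*V - 139*j) + 171 = (V² - 139*j) + 171 = 171 + V² - 139*j)
1/(K(-270, -31) + d(303, 90)) = 1/((171 + (-270)² - 139*(-31)) + (1 + 303)²) = 1/((171 + 72900 + 4309) + 304²) = 1/(77380 + 92416) = 1/169796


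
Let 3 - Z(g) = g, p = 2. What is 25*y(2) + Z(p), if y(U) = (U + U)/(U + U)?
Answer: 26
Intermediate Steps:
Z(g) = 3 - g
y(U) = 1 (y(U) = (2*U)/((2*U)) = (2*U)*(1/(2*U)) = 1)
25*y(2) + Z(p) = 25*1 + (3 - 1*2) = 25 + (3 - 2) = 25 + 1 = 26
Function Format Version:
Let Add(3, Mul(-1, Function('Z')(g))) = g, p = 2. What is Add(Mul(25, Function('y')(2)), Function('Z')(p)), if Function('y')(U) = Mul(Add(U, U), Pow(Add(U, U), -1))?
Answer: 26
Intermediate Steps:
Function('Z')(g) = Add(3, Mul(-1, g))
Function('y')(U) = 1 (Function('y')(U) = Mul(Mul(2, U), Pow(Mul(2, U), -1)) = Mul(Mul(2, U), Mul(Rational(1, 2), Pow(U, -1))) = 1)
Add(Mul(25, Function('y')(2)), Function('Z')(p)) = Add(Mul(25, 1), Add(3, Mul(-1, 2))) = Add(25, Add(3, -2)) = Add(25, 1) = 26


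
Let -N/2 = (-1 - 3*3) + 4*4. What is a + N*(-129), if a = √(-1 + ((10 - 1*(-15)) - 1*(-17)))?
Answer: 1548 + √41 ≈ 1554.4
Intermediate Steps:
N = -12 (N = -2*((-1 - 3*3) + 4*4) = -2*((-1 - 9) + 16) = -2*(-10 + 16) = -2*6 = -12)
a = √41 (a = √(-1 + ((10 + 15) + 17)) = √(-1 + (25 + 17)) = √(-1 + 42) = √41 ≈ 6.4031)
a + N*(-129) = √41 - 12*(-129) = √41 + 1548 = 1548 + √41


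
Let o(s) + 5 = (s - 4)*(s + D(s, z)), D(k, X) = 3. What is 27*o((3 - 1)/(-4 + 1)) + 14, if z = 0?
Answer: -415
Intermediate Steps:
o(s) = -5 + (-4 + s)*(3 + s) (o(s) = -5 + (s - 4)*(s + 3) = -5 + (-4 + s)*(3 + s))
27*o((3 - 1)/(-4 + 1)) + 14 = 27*(-17 + ((3 - 1)/(-4 + 1))² - (3 - 1)/(-4 + 1)) + 14 = 27*(-17 + (2/(-3))² - 2/(-3)) + 14 = 27*(-17 + (2*(-⅓))² - 2*(-1)/3) + 14 = 27*(-17 + (-⅔)² - 1*(-⅔)) + 14 = 27*(-17 + 4/9 + ⅔) + 14 = 27*(-143/9) + 14 = -429 + 14 = -415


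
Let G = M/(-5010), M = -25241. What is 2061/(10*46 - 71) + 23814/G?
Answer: 46462888161/9818749 ≈ 4732.1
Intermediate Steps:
G = 25241/5010 (G = -25241/(-5010) = -25241*(-1/5010) = 25241/5010 ≈ 5.0381)
2061/(10*46 - 71) + 23814/G = 2061/(10*46 - 71) + 23814/(25241/5010) = 2061/(460 - 71) + 23814*(5010/25241) = 2061/389 + 119308140/25241 = 46462888161/9818749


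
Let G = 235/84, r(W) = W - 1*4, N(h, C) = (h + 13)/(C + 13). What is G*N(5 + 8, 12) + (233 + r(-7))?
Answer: 47231/210 ≈ 224.91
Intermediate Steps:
N(h, C) = (13 + h)/(13 + C)
r(W) = -4 + W (r(W) = W - 4 = -4 + W)
G = 235/84 (G = 235*(1/84) = 235/84 ≈ 2.7976)
G*N(5 + 8, 12) + (233 + r(-7)) = 235*((13 + (5 + 8))/(13 + 12))/84 + (233 + (-4 - 7)) = 235*((13 + 13)/25)/84 + (233 - 11) = 235*((1/25)*26)/84 + 222 = (235/84)*(26/25) + 222 = 611/210 + 222 = 47231/210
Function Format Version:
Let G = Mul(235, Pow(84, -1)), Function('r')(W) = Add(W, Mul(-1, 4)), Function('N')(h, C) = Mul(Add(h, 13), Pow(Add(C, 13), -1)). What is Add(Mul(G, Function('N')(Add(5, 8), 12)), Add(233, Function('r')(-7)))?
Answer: Rational(47231, 210) ≈ 224.91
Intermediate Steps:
Function('N')(h, C) = Mul(Pow(Add(13, C), -1), Add(13, h)) (Function('N')(h, C) = Mul(Add(13, h), Pow(Add(13, C), -1)) = Mul(Pow(Add(13, C), -1), Add(13, h)))
Function('r')(W) = Add(-4, W) (Function('r')(W) = Add(W, -4) = Add(-4, W))
G = Rational(235, 84) (G = Mul(235, Rational(1, 84)) = Rational(235, 84) ≈ 2.7976)
Add(Mul(G, Function('N')(Add(5, 8), 12)), Add(233, Function('r')(-7))) = Add(Mul(Rational(235, 84), Mul(Pow(Add(13, 12), -1), Add(13, Add(5, 8)))), Add(233, Add(-4, -7))) = Add(Mul(Rational(235, 84), Mul(Pow(25, -1), Add(13, 13))), Add(233, -11)) = Add(Mul(Rational(235, 84), Mul(Rational(1, 25), 26)), 222) = Add(Mul(Rational(235, 84), Rational(26, 25)), 222) = Add(Rational(611, 210), 222) = Rational(47231, 210)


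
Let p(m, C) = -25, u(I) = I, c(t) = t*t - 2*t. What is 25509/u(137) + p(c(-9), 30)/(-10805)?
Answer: 55125634/296057 ≈ 186.20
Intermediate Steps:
c(t) = t**2 - 2*t
25509/u(137) + p(c(-9), 30)/(-10805) = 25509/137 - 25/(-10805) = 25509*(1/137) - 25*(-1/10805) = 25509/137 + 5/2161 = 55125634/296057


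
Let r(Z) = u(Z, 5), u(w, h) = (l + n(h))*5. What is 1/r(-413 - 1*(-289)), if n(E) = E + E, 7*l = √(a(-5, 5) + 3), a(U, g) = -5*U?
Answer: 7/348 - √7/1740 ≈ 0.018594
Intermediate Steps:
l = 2*√7/7 (l = √(-5*(-5) + 3)/7 = √(25 + 3)/7 = √28/7 = (2*√7)/7 = 2*√7/7 ≈ 0.75593)
n(E) = 2*E
u(w, h) = 10*h + 10*√7/7 (u(w, h) = (2*√7/7 + 2*h)*5 = (2*h + 2*√7/7)*5 = 10*h + 10*√7/7)
r(Z) = 50 + 10*√7/7 (r(Z) = 10*5 + 10*√7/7 = 50 + 10*√7/7)
1/r(-413 - 1*(-289)) = 1/(50 + 10*√7/7)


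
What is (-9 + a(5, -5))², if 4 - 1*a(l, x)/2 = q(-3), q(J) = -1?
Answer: 1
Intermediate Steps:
a(l, x) = 10 (a(l, x) = 8 - 2*(-1) = 8 + 2 = 10)
(-9 + a(5, -5))² = (-9 + 10)² = 1² = 1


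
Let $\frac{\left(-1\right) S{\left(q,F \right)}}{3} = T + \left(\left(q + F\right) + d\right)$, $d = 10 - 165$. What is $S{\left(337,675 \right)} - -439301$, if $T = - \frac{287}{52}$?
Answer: $\frac{22710821}{52} \approx 4.3675 \cdot 10^{5}$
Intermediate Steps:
$d = -155$ ($d = 10 - 165 = -155$)
$T = - \frac{287}{52}$ ($T = \left(-287\right) \frac{1}{52} = - \frac{287}{52} \approx -5.5192$)
$S{\left(q,F \right)} = \frac{25041}{52} - 3 F - 3 q$ ($S{\left(q,F \right)} = - 3 \left(- \frac{287}{52} - \left(155 - F - q\right)\right) = - 3 \left(- \frac{287}{52} + \left(-155 + F + q\right)\right) = - 3 \left(- \frac{8347}{52} + F + q\right) = \frac{25041}{52} - 3 F - 3 q$)
$S{\left(337,675 \right)} - -439301 = \left(\frac{25041}{52} - 2025 - 1011\right) - -439301 = \left(\frac{25041}{52} - 2025 - 1011\right) + 439301 = - \frac{132831}{52} + 439301 = \frac{22710821}{52}$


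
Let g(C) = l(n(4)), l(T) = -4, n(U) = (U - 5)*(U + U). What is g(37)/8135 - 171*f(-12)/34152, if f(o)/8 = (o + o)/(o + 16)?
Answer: 2776478/11576105 ≈ 0.23985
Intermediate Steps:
n(U) = 2*U*(-5 + U) (n(U) = (-5 + U)*(2*U) = 2*U*(-5 + U))
f(o) = 16*o/(16 + o) (f(o) = 8*((o + o)/(o + 16)) = 8*((2*o)/(16 + o)) = 8*(2*o/(16 + o)) = 16*o/(16 + o))
g(C) = -4
g(37)/8135 - 171*f(-12)/34152 = -4/8135 - 2736*(-12)/(16 - 12)/34152 = -4*1/8135 - 2736*(-12)/4*(1/34152) = -4/8135 - 2736*(-12)/4*(1/34152) = -4/8135 - 171*(-48)*(1/34152) = -4/8135 + 8208*(1/34152) = -4/8135 + 342/1423 = 2776478/11576105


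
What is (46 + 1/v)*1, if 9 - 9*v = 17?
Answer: 359/8 ≈ 44.875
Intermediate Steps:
v = -8/9 (v = 1 - ⅑*17 = 1 - 17/9 = -8/9 ≈ -0.88889)
(46 + 1/v)*1 = (46 + 1/(-8/9))*1 = (46 - 9/8)*1 = (359/8)*1 = 359/8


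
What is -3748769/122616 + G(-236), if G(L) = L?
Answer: -32686145/122616 ≈ -266.57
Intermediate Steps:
-3748769/122616 + G(-236) = -3748769/122616 - 236 = -32686145/122616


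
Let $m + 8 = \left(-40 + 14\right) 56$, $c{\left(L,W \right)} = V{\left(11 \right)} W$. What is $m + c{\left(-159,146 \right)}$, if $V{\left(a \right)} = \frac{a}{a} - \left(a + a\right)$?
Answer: $-4530$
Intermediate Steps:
$V{\left(a \right)} = 1 - 2 a$
$c{\left(L,W \right)} = - 21 W$ ($c{\left(L,W \right)} = \left(1 - 22\right) W = - 21 W$)
$m = -1464$ ($m = -8 + \left(-40 + 14\right) 56 = -8 - 1456 = -1464$)
$m + c{\left(-159,146 \right)} = -1464 - 3066 = -4530$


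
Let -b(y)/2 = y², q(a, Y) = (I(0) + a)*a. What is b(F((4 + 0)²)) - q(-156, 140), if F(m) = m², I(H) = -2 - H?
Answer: -155720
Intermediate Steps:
q(a, Y) = a*(-2 + a) (q(a, Y) = ((-2 - 1*0) + a)*a = ((-2 + 0) + a)*a = (-2 + a)*a = a*(-2 + a))
b(y) = -2*y²
b(F((4 + 0)²)) - q(-156, 140) = -2*(4 + 0)⁸ - (-156)*(-2 - 156) = -2*((4²)²)² - (-156)*(-158) = -2*(16²)² - 1*24648 = -2*256² - 24648 = -2*65536 - 24648 = -131072 - 24648 = -155720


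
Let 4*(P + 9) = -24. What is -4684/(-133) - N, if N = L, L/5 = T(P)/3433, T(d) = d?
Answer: 16090147/456589 ≈ 35.240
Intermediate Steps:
P = -15 (P = -9 + (¼)*(-24) = -9 - 6 = -15)
L = -75/3433 (L = 5*(-15/3433) = -75/3433 ≈ -0.021847)
N = -75/3433 ≈ -0.021847
-4684/(-133) - N = -4684/(-133) - 1*(-75/3433) = -4684*(-1/133) + 75/3433 = 4684/133 + 75/3433 = 16090147/456589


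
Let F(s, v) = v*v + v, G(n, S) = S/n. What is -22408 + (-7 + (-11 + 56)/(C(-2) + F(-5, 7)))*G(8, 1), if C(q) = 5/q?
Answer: -19181907/856 ≈ -22409.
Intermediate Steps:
F(s, v) = v + v² (F(s, v) = v² + v = v + v²)
-22408 + (-7 + (-11 + 56)/(C(-2) + F(-5, 7)))*G(8, 1) = -22408 + (-7 + (-11 + 56)/(5/(-2) + 7*(1 + 7)))*(1/8) = -22408 + (-7 + 45/(5*(-½) + 7*8))*(1*(⅛)) = -22408 + (-7 + 45/(-5/2 + 56))*(⅛) = -22408 + (-7 + 45/(107/2))*(⅛) = -22408 + (-7 + 45*(2/107))*(⅛) = -22408 + (-7 + 90/107)*(⅛) = -22408 - 659/107*⅛ = -22408 - 659/856 = -19181907/856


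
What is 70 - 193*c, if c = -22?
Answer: 4316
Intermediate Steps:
70 - 193*c = 70 - 193*(-22) = 70 + 4246 = 4316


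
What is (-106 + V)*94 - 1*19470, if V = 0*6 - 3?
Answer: -29716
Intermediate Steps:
V = -3 (V = 0 - 3 = -3)
(-106 + V)*94 - 1*19470 = (-106 - 3)*94 - 1*19470 = -109*94 - 19470 = -10246 - 19470 = -29716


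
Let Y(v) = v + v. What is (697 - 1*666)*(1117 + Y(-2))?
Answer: 34503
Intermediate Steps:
Y(v) = 2*v
(697 - 1*666)*(1117 + Y(-2)) = (697 - 1*666)*(1117 + 2*(-2)) = (697 - 666)*(1117 - 4) = 31*1113 = 34503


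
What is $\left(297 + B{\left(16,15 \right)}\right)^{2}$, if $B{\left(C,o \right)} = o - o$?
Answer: $88209$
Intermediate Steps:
$B{\left(C,o \right)} = 0$
$\left(297 + B{\left(16,15 \right)}\right)^{2} = \left(297 + 0\right)^{2} = 297^{2} = 88209$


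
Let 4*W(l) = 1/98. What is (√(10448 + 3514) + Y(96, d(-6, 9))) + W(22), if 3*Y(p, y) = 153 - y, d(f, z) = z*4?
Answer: 15289/392 + √13962 ≈ 157.16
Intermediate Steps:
d(f, z) = 4*z
Y(p, y) = 51 - y/3 (Y(p, y) = (153 - y)/3 = 51 - y/3)
W(l) = 1/392 (W(l) = (¼)/98 = (¼)*(1/98) = 1/392)
(√(10448 + 3514) + Y(96, d(-6, 9))) + W(22) = (√(10448 + 3514) + (51 - 4*9/3)) + 1/392 = (√13962 + (51 - ⅓*36)) + 1/392 = (√13962 + (51 - 12)) + 1/392 = (√13962 + 39) + 1/392 = (39 + √13962) + 1/392 = 15289/392 + √13962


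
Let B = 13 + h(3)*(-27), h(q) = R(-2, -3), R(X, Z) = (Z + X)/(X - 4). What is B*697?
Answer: -13243/2 ≈ -6621.5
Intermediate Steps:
R(X, Z) = (X + Z)/(-4 + X)
h(q) = ⅚ (h(q) = (-2 - 3)/(-4 - 2) = -5/(-6) = -⅙*(-5) = ⅚)
B = -19/2 (B = 13 + (⅚)*(-27) = 13 - 45/2 = -19/2 ≈ -9.5000)
B*697 = -19/2*697 = -13243/2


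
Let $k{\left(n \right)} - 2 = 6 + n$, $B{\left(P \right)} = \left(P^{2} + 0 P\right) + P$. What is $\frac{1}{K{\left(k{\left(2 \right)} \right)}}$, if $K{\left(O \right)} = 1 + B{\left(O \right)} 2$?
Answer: $\frac{1}{221} \approx 0.0045249$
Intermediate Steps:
$B{\left(P \right)} = P + P^{2}$ ($B{\left(P \right)} = \left(P^{2} + 0\right) + P = P^{2} + P = P + P^{2}$)
$k{\left(n \right)} = 8 + n$ ($k{\left(n \right)} = 2 + \left(6 + n\right) = 8 + n$)
$K{\left(O \right)} = 1 + 2 O \left(1 + O\right)$ ($K{\left(O \right)} = 1 + O \left(1 + O\right) 2 = 1 + 2 O \left(1 + O\right)$)
$\frac{1}{K{\left(k{\left(2 \right)} \right)}} = \frac{1}{1 + 2 \left(8 + 2\right) \left(1 + \left(8 + 2\right)\right)} = \frac{1}{1 + 2 \cdot 10 \left(1 + 10\right)} = \frac{1}{1 + 2 \cdot 10 \cdot 11} = \frac{1}{1 + 220} = \frac{1}{221}$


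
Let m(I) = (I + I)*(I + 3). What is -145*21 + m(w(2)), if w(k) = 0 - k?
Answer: -3049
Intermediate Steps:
w(k) = -k
m(I) = 2*I*(3 + I) (m(I) = (2*I)*(3 + I) = 2*I*(3 + I))
-145*21 + m(w(2)) = -145*21 + 2*(-1*2)*(3 - 1*2) = -3045 + 2*(-2)*(3 - 2) = -3045 + 2*(-2)*1 = -3045 - 4 = -3049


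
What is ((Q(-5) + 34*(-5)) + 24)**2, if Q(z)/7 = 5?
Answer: 12321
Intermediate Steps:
Q(z) = 35 (Q(z) = 7*5 = 35)
((Q(-5) + 34*(-5)) + 24)**2 = ((35 + 34*(-5)) + 24)**2 = ((35 - 170) + 24)**2 = (-135 + 24)**2 = (-111)**2 = 12321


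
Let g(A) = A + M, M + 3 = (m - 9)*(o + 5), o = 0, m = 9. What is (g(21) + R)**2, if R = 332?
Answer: 122500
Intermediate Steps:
M = -3 (M = -3 + (9 - 9)*(0 + 5) = -3 + 0*5 = -3 + 0 = -3)
g(A) = -3 + A (g(A) = A - 3 = -3 + A)
(g(21) + R)**2 = ((-3 + 21) + 332)**2 = (18 + 332)**2 = 350**2 = 122500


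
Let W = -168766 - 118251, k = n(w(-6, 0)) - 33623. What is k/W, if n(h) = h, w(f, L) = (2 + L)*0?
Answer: 33623/287017 ≈ 0.11715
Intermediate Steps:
w(f, L) = 0
k = -33623 (k = 0 - 33623 = -33623)
W = -287017
k/W = -33623/(-287017) = -33623*(-1/287017) = 33623/287017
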